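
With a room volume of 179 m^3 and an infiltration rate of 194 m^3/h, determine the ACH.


ACH = flow / volume
ACH = 194 / 179
ACH = 1.084

1.084


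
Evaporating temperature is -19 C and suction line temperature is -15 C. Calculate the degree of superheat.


Superheat = T_suction - T_evap
Superheat = -15 - (-19)
Superheat = 4 K

4


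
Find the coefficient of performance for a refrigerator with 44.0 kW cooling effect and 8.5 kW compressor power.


COP = Q_evap / W
COP = 44.0 / 8.5
COP = 5.176

5.176


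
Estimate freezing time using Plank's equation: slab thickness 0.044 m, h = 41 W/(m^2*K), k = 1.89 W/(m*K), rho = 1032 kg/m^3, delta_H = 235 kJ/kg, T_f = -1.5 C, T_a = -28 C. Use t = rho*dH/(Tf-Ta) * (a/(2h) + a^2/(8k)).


dT = -1.5 - (-28) = 26.5 K
term1 = a/(2h) = 0.044/(2*41) = 0.0005365853659
term2 = a^2/(8k) = 0.044^2/(8*1.89) = 0.000128042328
t = rho*dH*1000/dT * (term1 + term2)
t = 1032*235*1000/26.5 * (0.0005365853659 + 0.000128042328)
t = 6082 s

6082


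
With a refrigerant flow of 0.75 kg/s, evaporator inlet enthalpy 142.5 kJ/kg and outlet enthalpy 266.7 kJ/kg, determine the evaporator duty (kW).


dh = 266.7 - 142.5 = 124.2 kJ/kg
Q_evap = m_dot * dh = 0.75 * 124.2
Q_evap = 93.15 kW

93.15


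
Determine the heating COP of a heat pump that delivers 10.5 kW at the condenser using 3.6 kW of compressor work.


COP_hp = Q_cond / W
COP_hp = 10.5 / 3.6
COP_hp = 2.917

2.917


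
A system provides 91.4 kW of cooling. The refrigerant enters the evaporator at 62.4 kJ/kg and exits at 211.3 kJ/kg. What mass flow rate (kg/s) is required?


dh = 211.3 - 62.4 = 148.9 kJ/kg
m_dot = Q / dh = 91.4 / 148.9 = 0.6138 kg/s

0.6138


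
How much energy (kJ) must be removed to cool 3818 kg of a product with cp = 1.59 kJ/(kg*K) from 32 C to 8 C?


dT = 32 - (8) = 24 K
Q = m * cp * dT = 3818 * 1.59 * 24
Q = 145695 kJ

145695


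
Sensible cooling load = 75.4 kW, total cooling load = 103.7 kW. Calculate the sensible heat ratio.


SHR = Q_sensible / Q_total
SHR = 75.4 / 103.7
SHR = 0.727

0.727


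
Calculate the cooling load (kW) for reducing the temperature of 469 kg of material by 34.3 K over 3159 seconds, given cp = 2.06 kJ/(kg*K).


Q = m * cp * dT / t
Q = 469 * 2.06 * 34.3 / 3159
Q = 10.49 kW

10.49


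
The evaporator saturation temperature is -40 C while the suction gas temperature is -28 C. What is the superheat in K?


Superheat = T_suction - T_evap
Superheat = -28 - (-40)
Superheat = 12 K

12


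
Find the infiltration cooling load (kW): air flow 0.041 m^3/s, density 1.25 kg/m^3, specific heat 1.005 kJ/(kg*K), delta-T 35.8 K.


Q = V_dot * rho * cp * dT
Q = 0.041 * 1.25 * 1.005 * 35.8
Q = 1.844 kW

1.844


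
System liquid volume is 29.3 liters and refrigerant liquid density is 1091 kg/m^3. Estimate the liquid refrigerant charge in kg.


Charge = V * rho / 1000
Charge = 29.3 * 1091 / 1000
Charge = 31.97 kg

31.97


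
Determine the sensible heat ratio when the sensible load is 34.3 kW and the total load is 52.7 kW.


SHR = Q_sensible / Q_total
SHR = 34.3 / 52.7
SHR = 0.651

0.651


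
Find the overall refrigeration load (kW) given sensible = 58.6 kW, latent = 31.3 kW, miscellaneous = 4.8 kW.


Q_total = Q_s + Q_l + Q_misc
Q_total = 58.6 + 31.3 + 4.8
Q_total = 94.7 kW

94.7


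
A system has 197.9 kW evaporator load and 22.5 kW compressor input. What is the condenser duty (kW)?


Q_cond = Q_evap + W
Q_cond = 197.9 + 22.5
Q_cond = 220.4 kW

220.4


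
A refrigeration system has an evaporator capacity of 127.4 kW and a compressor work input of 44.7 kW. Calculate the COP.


COP = Q_evap / W
COP = 127.4 / 44.7
COP = 2.85

2.85


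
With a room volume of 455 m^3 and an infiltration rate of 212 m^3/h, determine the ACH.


ACH = flow / volume
ACH = 212 / 455
ACH = 0.466

0.466


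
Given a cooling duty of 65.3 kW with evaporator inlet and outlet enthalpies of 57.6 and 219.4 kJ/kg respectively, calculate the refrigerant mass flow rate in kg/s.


dh = 219.4 - 57.6 = 161.8 kJ/kg
m_dot = Q / dh = 65.3 / 161.8 = 0.4036 kg/s

0.4036


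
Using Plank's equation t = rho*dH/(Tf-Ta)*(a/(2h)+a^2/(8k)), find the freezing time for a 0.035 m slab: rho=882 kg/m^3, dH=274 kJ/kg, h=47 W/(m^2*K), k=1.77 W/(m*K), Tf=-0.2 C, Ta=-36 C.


dT = -0.2 - (-36) = 35.8 K
term1 = a/(2h) = 0.035/(2*47) = 0.0003723404255
term2 = a^2/(8k) = 0.035^2/(8*1.77) = 0.00008651129944
t = rho*dH*1000/dT * (term1 + term2)
t = 882*274*1000/35.8 * (0.0003723404255 + 0.00008651129944)
t = 3097 s

3097


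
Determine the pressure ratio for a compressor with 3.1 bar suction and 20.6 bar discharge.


PR = P_high / P_low
PR = 20.6 / 3.1
PR = 6.645

6.645


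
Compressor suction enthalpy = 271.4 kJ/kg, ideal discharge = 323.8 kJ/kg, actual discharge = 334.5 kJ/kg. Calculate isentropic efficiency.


dh_ideal = 323.8 - 271.4 = 52.4 kJ/kg
dh_actual = 334.5 - 271.4 = 63.1 kJ/kg
eta_s = dh_ideal / dh_actual = 52.4 / 63.1
eta_s = 0.8304

0.8304


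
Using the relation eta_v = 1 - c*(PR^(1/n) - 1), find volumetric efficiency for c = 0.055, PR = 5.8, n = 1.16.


PR^(1/n) = 5.8^(1/1.16) = 4.55121739
eta_v = 1 - 0.055 * (4.55121739 - 1)
eta_v = 0.8047

0.8047


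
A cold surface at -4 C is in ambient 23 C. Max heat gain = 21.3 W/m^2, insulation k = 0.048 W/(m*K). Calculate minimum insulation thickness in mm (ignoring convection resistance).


dT = 23 - (-4) = 27 K
thickness = k * dT / q_max * 1000
thickness = 0.048 * 27 / 21.3 * 1000
thickness = 60.8 mm

60.8


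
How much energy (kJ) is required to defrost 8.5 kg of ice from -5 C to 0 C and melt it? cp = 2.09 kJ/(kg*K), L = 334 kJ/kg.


Sensible heat = cp * dT = 2.09 * 5 = 10.45 kJ/kg
Total per kg = 10.45 + 334 = 344.45 kJ/kg
Q = m * total = 8.5 * 344.45
Q = 2927.8 kJ

2927.8


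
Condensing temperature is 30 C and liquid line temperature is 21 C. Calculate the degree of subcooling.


Subcooling = T_cond - T_liquid
Subcooling = 30 - 21
Subcooling = 9 K

9


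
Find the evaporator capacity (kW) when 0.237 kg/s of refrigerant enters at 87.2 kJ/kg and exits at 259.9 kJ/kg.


dh = 259.9 - 87.2 = 172.7 kJ/kg
Q_evap = m_dot * dh = 0.237 * 172.7
Q_evap = 40.93 kW

40.93


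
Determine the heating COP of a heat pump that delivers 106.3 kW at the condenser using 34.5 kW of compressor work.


COP_hp = Q_cond / W
COP_hp = 106.3 / 34.5
COP_hp = 3.081

3.081


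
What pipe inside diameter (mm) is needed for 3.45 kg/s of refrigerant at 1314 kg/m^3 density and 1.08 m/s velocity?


A = m_dot / (rho * v) = 3.45 / (1314 * 1.08) = 0.002431084052 m^2
d = sqrt(4*A/pi) * 1000
d = 55.6 mm

55.6


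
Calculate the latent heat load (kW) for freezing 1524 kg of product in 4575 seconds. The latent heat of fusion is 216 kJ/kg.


Q_lat = m * h_fg / t
Q_lat = 1524 * 216 / 4575
Q_lat = 71.95 kW

71.95


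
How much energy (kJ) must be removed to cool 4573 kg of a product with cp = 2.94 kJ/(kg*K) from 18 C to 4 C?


dT = 18 - (4) = 14 K
Q = m * cp * dT = 4573 * 2.94 * 14
Q = 188225 kJ

188225


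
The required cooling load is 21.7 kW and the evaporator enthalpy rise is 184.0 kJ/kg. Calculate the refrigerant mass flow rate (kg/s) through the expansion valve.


m_dot = Q / dh
m_dot = 21.7 / 184.0
m_dot = 0.1179 kg/s

0.1179


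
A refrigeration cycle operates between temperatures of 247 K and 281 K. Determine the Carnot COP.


dT = 281 - 247 = 34 K
COP_carnot = T_cold / dT = 247 / 34
COP_carnot = 7.265

7.265


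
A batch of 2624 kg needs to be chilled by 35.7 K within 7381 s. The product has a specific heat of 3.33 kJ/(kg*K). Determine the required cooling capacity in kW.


Q = m * cp * dT / t
Q = 2624 * 3.33 * 35.7 / 7381
Q = 42.263 kW

42.263


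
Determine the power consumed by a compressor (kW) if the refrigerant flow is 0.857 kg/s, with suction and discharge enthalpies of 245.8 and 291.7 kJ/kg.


dh = 291.7 - 245.8 = 45.9 kJ/kg
W = m_dot * dh = 0.857 * 45.9 = 39.34 kW

39.34


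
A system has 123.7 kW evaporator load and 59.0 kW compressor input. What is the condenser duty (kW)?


Q_cond = Q_evap + W
Q_cond = 123.7 + 59.0
Q_cond = 182.7 kW

182.7


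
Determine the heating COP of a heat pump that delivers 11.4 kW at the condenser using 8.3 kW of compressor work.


COP_hp = Q_cond / W
COP_hp = 11.4 / 8.3
COP_hp = 1.373

1.373


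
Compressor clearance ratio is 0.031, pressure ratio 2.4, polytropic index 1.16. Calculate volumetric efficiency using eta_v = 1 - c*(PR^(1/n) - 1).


PR^(1/n) = 2.4^(1/1.16) = 2.12700403
eta_v = 1 - 0.031 * (2.12700403 - 1)
eta_v = 0.9651

0.9651


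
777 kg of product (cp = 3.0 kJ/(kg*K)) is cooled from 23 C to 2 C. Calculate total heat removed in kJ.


dT = 23 - (2) = 21 K
Q = m * cp * dT = 777 * 3.0 * 21
Q = 48951 kJ

48951


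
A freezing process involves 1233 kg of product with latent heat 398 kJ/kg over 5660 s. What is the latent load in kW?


Q_lat = m * h_fg / t
Q_lat = 1233 * 398 / 5660
Q_lat = 86.7 kW

86.7


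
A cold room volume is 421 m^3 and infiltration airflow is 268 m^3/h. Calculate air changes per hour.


ACH = flow / volume
ACH = 268 / 421
ACH = 0.637

0.637


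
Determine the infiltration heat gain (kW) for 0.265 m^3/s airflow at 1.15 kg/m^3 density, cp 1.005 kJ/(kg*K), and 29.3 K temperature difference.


Q = V_dot * rho * cp * dT
Q = 0.265 * 1.15 * 1.005 * 29.3
Q = 8.974 kW

8.974


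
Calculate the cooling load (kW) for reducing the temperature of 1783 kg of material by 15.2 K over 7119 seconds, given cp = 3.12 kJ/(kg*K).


Q = m * cp * dT / t
Q = 1783 * 3.12 * 15.2 / 7119
Q = 11.878 kW

11.878


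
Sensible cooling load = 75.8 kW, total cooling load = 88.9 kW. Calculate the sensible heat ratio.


SHR = Q_sensible / Q_total
SHR = 75.8 / 88.9
SHR = 0.853

0.853


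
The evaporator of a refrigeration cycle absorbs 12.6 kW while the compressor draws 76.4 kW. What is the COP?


COP = Q_evap / W
COP = 12.6 / 76.4
COP = 0.165

0.165


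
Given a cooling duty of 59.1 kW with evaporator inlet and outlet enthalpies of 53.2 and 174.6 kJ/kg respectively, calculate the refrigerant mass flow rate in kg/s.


dh = 174.6 - 53.2 = 121.4 kJ/kg
m_dot = Q / dh = 59.1 / 121.4 = 0.4868 kg/s

0.4868


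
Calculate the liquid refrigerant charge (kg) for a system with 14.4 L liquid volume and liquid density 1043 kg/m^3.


Charge = V * rho / 1000
Charge = 14.4 * 1043 / 1000
Charge = 15.02 kg

15.02


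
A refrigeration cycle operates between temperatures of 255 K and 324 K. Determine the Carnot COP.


dT = 324 - 255 = 69 K
COP_carnot = T_cold / dT = 255 / 69
COP_carnot = 3.696

3.696


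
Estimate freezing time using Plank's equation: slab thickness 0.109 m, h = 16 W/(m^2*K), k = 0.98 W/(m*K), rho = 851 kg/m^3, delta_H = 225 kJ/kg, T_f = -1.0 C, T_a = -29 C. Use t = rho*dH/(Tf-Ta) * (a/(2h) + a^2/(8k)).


dT = -1.0 - (-29) = 28.0 K
term1 = a/(2h) = 0.109/(2*16) = 0.00340625
term2 = a^2/(8k) = 0.109^2/(8*0.98) = 0.001515433673
t = rho*dH*1000/dT * (term1 + term2)
t = 851*225*1000/28.0 * (0.00340625 + 0.001515433673)
t = 33656 s

33656


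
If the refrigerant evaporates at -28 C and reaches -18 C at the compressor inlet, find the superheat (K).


Superheat = T_suction - T_evap
Superheat = -18 - (-28)
Superheat = 10 K

10


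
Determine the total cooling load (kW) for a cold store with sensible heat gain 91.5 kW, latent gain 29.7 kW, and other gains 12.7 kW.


Q_total = Q_s + Q_l + Q_misc
Q_total = 91.5 + 29.7 + 12.7
Q_total = 133.9 kW

133.9


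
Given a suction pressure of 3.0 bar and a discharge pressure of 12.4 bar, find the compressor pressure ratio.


PR = P_high / P_low
PR = 12.4 / 3.0
PR = 4.133

4.133


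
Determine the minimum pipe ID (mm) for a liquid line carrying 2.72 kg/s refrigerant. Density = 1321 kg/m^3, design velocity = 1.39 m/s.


A = m_dot / (rho * v) = 2.72 / (1321 * 1.39) = 0.001481328185 m^2
d = sqrt(4*A/pi) * 1000
d = 43.4 mm

43.4


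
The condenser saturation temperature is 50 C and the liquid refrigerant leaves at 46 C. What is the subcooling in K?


Subcooling = T_cond - T_liquid
Subcooling = 50 - 46
Subcooling = 4 K

4


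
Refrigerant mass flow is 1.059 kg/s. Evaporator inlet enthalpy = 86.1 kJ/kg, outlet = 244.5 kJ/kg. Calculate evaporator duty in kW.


dh = 244.5 - 86.1 = 158.4 kJ/kg
Q_evap = m_dot * dh = 1.059 * 158.4
Q_evap = 167.75 kW

167.75


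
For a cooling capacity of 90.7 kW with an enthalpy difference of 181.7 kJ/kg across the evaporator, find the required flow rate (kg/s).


m_dot = Q / dh
m_dot = 90.7 / 181.7
m_dot = 0.4992 kg/s

0.4992


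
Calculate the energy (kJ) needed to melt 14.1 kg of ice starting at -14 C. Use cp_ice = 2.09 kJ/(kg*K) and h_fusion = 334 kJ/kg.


Sensible heat = cp * dT = 2.09 * 14 = 29.26 kJ/kg
Total per kg = 29.26 + 334 = 363.26 kJ/kg
Q = m * total = 14.1 * 363.26
Q = 5122.0 kJ

5122.0


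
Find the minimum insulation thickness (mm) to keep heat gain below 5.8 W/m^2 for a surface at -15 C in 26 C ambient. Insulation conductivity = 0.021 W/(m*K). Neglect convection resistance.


dT = 26 - (-15) = 41 K
thickness = k * dT / q_max * 1000
thickness = 0.021 * 41 / 5.8 * 1000
thickness = 148.4 mm

148.4


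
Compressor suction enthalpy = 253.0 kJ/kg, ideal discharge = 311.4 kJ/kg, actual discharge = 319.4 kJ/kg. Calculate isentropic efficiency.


dh_ideal = 311.4 - 253.0 = 58.4 kJ/kg
dh_actual = 319.4 - 253.0 = 66.4 kJ/kg
eta_s = dh_ideal / dh_actual = 58.4 / 66.4
eta_s = 0.8795

0.8795


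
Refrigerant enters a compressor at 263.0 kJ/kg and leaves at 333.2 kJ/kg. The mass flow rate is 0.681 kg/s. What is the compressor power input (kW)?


dh = 333.2 - 263.0 = 70.2 kJ/kg
W = m_dot * dh = 0.681 * 70.2 = 47.81 kW

47.81


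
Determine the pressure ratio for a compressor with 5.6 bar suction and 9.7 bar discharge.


PR = P_high / P_low
PR = 9.7 / 5.6
PR = 1.732

1.732


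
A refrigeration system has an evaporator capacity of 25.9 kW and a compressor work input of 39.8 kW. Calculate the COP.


COP = Q_evap / W
COP = 25.9 / 39.8
COP = 0.651

0.651


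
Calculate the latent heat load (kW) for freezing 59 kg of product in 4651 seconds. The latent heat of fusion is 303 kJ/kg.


Q_lat = m * h_fg / t
Q_lat = 59 * 303 / 4651
Q_lat = 3.84 kW

3.84


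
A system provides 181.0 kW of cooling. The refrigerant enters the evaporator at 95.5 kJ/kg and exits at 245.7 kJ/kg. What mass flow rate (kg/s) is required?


dh = 245.7 - 95.5 = 150.2 kJ/kg
m_dot = Q / dh = 181.0 / 150.2 = 1.2051 kg/s

1.2051


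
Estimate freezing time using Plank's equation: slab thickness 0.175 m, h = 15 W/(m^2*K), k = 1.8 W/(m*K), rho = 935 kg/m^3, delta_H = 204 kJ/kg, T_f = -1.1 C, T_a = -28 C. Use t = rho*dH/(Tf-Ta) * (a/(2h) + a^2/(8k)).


dT = -1.1 - (-28) = 26.9 K
term1 = a/(2h) = 0.175/(2*15) = 0.005833333333
term2 = a^2/(8k) = 0.175^2/(8*1.8) = 0.002126736111
t = rho*dH*1000/dT * (term1 + term2)
t = 935*204*1000/26.9 * (0.005833333333 + 0.002126736111)
t = 56443 s

56443


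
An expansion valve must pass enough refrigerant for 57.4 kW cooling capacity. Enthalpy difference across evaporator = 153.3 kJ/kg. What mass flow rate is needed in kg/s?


m_dot = Q / dh
m_dot = 57.4 / 153.3
m_dot = 0.3744 kg/s

0.3744


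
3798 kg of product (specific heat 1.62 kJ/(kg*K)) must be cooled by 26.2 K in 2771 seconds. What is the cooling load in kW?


Q = m * cp * dT / t
Q = 3798 * 1.62 * 26.2 / 2771
Q = 58.175 kW

58.175


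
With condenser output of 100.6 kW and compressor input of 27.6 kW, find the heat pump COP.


COP_hp = Q_cond / W
COP_hp = 100.6 / 27.6
COP_hp = 3.645

3.645


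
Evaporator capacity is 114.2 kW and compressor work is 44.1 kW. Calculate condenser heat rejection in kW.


Q_cond = Q_evap + W
Q_cond = 114.2 + 44.1
Q_cond = 158.3 kW

158.3


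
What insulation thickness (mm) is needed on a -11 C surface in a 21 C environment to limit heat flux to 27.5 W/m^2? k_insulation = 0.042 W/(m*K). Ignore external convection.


dT = 21 - (-11) = 32 K
thickness = k * dT / q_max * 1000
thickness = 0.042 * 32 / 27.5 * 1000
thickness = 48.9 mm

48.9


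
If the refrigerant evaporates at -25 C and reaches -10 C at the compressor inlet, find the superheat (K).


Superheat = T_suction - T_evap
Superheat = -10 - (-25)
Superheat = 15 K

15


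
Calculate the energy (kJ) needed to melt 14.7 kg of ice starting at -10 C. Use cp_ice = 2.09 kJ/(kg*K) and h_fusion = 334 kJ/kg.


Sensible heat = cp * dT = 2.09 * 10 = 20.9 kJ/kg
Total per kg = 20.9 + 334 = 354.9 kJ/kg
Q = m * total = 14.7 * 354.9
Q = 5217.0 kJ

5217.0


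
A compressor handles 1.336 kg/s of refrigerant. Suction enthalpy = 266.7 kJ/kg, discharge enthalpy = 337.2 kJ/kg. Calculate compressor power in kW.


dh = 337.2 - 266.7 = 70.5 kJ/kg
W = m_dot * dh = 1.336 * 70.5 = 94.19 kW

94.19


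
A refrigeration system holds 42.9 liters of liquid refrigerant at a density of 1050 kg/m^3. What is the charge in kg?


Charge = V * rho / 1000
Charge = 42.9 * 1050 / 1000
Charge = 45.05 kg

45.05


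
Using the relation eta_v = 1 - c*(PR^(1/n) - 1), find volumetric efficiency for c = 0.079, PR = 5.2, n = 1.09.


PR^(1/n) = 5.2^(1/1.09) = 4.53820178
eta_v = 1 - 0.079 * (4.53820178 - 1)
eta_v = 0.7205

0.7205


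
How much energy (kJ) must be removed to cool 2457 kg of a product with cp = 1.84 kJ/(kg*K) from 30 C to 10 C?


dT = 30 - (10) = 20 K
Q = m * cp * dT = 2457 * 1.84 * 20
Q = 90418 kJ

90418


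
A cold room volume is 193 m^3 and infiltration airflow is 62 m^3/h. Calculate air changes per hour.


ACH = flow / volume
ACH = 62 / 193
ACH = 0.321

0.321


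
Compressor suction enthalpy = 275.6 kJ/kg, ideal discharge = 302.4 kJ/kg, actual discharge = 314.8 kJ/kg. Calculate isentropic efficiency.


dh_ideal = 302.4 - 275.6 = 26.8 kJ/kg
dh_actual = 314.8 - 275.6 = 39.2 kJ/kg
eta_s = dh_ideal / dh_actual = 26.8 / 39.2
eta_s = 0.6837

0.6837


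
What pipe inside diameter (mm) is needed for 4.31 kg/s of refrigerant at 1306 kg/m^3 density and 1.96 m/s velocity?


A = m_dot / (rho * v) = 4.31 / (1306 * 1.96) = 0.001683751602 m^2
d = sqrt(4*A/pi) * 1000
d = 46.3 mm

46.3


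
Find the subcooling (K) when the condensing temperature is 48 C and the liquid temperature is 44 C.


Subcooling = T_cond - T_liquid
Subcooling = 48 - 44
Subcooling = 4 K

4


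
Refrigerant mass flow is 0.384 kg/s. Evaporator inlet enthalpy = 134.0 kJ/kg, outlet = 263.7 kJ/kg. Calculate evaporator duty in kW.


dh = 263.7 - 134.0 = 129.7 kJ/kg
Q_evap = m_dot * dh = 0.384 * 129.7
Q_evap = 49.8 kW

49.8


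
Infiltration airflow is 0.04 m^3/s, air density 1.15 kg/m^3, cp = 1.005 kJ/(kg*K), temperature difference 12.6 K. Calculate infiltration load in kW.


Q = V_dot * rho * cp * dT
Q = 0.04 * 1.15 * 1.005 * 12.6
Q = 0.582 kW

0.582


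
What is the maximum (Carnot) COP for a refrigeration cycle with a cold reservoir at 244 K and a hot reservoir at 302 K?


dT = 302 - 244 = 58 K
COP_carnot = T_cold / dT = 244 / 58
COP_carnot = 4.207

4.207


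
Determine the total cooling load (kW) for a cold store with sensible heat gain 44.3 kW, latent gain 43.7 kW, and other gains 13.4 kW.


Q_total = Q_s + Q_l + Q_misc
Q_total = 44.3 + 43.7 + 13.4
Q_total = 101.4 kW

101.4


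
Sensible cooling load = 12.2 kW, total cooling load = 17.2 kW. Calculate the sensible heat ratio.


SHR = Q_sensible / Q_total
SHR = 12.2 / 17.2
SHR = 0.709

0.709


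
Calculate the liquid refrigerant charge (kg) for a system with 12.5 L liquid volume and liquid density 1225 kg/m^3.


Charge = V * rho / 1000
Charge = 12.5 * 1225 / 1000
Charge = 15.31 kg

15.31


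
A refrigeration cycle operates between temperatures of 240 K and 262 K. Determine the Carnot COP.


dT = 262 - 240 = 22 K
COP_carnot = T_cold / dT = 240 / 22
COP_carnot = 10.909

10.909


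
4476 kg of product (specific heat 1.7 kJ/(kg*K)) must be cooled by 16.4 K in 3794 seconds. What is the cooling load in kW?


Q = m * cp * dT / t
Q = 4476 * 1.7 * 16.4 / 3794
Q = 32.892 kW

32.892


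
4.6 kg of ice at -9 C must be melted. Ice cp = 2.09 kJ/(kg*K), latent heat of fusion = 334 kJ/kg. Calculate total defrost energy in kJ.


Sensible heat = cp * dT = 2.09 * 9 = 18.81 kJ/kg
Total per kg = 18.81 + 334 = 352.81 kJ/kg
Q = m * total = 4.6 * 352.81
Q = 1622.9 kJ

1622.9


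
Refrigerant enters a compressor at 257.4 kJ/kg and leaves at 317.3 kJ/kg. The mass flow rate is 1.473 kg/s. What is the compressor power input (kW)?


dh = 317.3 - 257.4 = 59.9 kJ/kg
W = m_dot * dh = 1.473 * 59.9 = 88.23 kW

88.23


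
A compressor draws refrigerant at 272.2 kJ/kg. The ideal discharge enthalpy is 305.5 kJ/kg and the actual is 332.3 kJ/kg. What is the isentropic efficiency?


dh_ideal = 305.5 - 272.2 = 33.3 kJ/kg
dh_actual = 332.3 - 272.2 = 60.1 kJ/kg
eta_s = dh_ideal / dh_actual = 33.3 / 60.1
eta_s = 0.5541

0.5541


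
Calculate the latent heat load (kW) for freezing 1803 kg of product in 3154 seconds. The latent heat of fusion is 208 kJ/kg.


Q_lat = m * h_fg / t
Q_lat = 1803 * 208 / 3154
Q_lat = 118.9 kW

118.9


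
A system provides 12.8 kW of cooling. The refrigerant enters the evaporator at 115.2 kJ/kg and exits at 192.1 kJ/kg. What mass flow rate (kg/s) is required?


dh = 192.1 - 115.2 = 76.9 kJ/kg
m_dot = Q / dh = 12.8 / 76.9 = 0.1664 kg/s

0.1664


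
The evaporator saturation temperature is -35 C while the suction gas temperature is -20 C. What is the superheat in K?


Superheat = T_suction - T_evap
Superheat = -20 - (-35)
Superheat = 15 K

15


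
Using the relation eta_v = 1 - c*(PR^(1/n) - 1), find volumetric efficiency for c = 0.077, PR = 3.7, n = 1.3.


PR^(1/n) = 3.7^(1/1.3) = 2.7357616
eta_v = 1 - 0.077 * (2.7357616 - 1)
eta_v = 0.8663

0.8663


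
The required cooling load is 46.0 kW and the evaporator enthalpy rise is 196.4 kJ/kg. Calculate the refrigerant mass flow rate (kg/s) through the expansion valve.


m_dot = Q / dh
m_dot = 46.0 / 196.4
m_dot = 0.2342 kg/s

0.2342


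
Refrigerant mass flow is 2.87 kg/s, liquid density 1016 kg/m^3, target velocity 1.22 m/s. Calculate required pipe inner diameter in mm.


A = m_dot / (rho * v) = 2.87 / (1016 * 1.22) = 0.002315412418 m^2
d = sqrt(4*A/pi) * 1000
d = 54.3 mm

54.3


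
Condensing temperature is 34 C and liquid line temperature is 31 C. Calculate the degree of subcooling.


Subcooling = T_cond - T_liquid
Subcooling = 34 - 31
Subcooling = 3 K

3


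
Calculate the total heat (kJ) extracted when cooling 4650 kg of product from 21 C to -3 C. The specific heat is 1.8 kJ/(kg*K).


dT = 21 - (-3) = 24 K
Q = m * cp * dT = 4650 * 1.8 * 24
Q = 200880 kJ

200880


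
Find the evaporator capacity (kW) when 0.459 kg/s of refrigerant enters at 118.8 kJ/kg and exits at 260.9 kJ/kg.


dh = 260.9 - 118.8 = 142.1 kJ/kg
Q_evap = m_dot * dh = 0.459 * 142.1
Q_evap = 65.22 kW

65.22


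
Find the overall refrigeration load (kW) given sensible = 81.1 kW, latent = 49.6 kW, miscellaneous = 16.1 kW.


Q_total = Q_s + Q_l + Q_misc
Q_total = 81.1 + 49.6 + 16.1
Q_total = 146.8 kW

146.8


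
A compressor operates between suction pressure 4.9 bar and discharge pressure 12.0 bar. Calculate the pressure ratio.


PR = P_high / P_low
PR = 12.0 / 4.9
PR = 2.449

2.449


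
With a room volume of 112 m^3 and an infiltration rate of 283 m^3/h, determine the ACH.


ACH = flow / volume
ACH = 283 / 112
ACH = 2.527

2.527


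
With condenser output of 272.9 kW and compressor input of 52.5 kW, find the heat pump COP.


COP_hp = Q_cond / W
COP_hp = 272.9 / 52.5
COP_hp = 5.198

5.198


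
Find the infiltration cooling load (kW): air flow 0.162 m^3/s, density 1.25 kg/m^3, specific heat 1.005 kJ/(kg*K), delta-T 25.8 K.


Q = V_dot * rho * cp * dT
Q = 0.162 * 1.25 * 1.005 * 25.8
Q = 5.251 kW

5.251


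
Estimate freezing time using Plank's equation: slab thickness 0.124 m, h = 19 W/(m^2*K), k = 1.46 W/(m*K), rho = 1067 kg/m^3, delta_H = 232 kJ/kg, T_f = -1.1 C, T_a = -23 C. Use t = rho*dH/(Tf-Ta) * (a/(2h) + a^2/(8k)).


dT = -1.1 - (-23) = 21.9 K
term1 = a/(2h) = 0.124/(2*19) = 0.003263157895
term2 = a^2/(8k) = 0.124^2/(8*1.46) = 0.001316438356
t = rho*dH*1000/dT * (term1 + term2)
t = 1067*232*1000/21.9 * (0.003263157895 + 0.001316438356)
t = 51765 s

51765


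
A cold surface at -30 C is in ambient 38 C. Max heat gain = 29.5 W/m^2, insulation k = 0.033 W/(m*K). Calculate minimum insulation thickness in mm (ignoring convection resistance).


dT = 38 - (-30) = 68 K
thickness = k * dT / q_max * 1000
thickness = 0.033 * 68 / 29.5 * 1000
thickness = 76.1 mm

76.1


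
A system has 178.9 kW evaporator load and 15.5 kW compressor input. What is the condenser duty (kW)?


Q_cond = Q_evap + W
Q_cond = 178.9 + 15.5
Q_cond = 194.4 kW

194.4


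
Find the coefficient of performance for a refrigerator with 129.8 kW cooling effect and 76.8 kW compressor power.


COP = Q_evap / W
COP = 129.8 / 76.8
COP = 1.69

1.69


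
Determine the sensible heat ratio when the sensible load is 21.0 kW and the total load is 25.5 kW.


SHR = Q_sensible / Q_total
SHR = 21.0 / 25.5
SHR = 0.824

0.824


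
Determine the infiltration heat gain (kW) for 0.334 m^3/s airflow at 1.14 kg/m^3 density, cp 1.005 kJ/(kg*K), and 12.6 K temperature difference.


Q = V_dot * rho * cp * dT
Q = 0.334 * 1.14 * 1.005 * 12.6
Q = 4.822 kW

4.822


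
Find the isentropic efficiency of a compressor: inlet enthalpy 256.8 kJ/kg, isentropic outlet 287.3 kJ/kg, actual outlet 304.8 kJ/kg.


dh_ideal = 287.3 - 256.8 = 30.5 kJ/kg
dh_actual = 304.8 - 256.8 = 48.0 kJ/kg
eta_s = dh_ideal / dh_actual = 30.5 / 48.0
eta_s = 0.6354

0.6354


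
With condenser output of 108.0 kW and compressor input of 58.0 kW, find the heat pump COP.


COP_hp = Q_cond / W
COP_hp = 108.0 / 58.0
COP_hp = 1.862

1.862


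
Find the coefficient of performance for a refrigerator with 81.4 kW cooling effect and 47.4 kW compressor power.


COP = Q_evap / W
COP = 81.4 / 47.4
COP = 1.717

1.717


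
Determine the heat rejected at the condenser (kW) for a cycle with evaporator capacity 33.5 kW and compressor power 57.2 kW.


Q_cond = Q_evap + W
Q_cond = 33.5 + 57.2
Q_cond = 90.7 kW

90.7


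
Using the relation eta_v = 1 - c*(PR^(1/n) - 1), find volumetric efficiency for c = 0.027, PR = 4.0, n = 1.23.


PR^(1/n) = 4.0^(1/1.23) = 3.08659514
eta_v = 1 - 0.027 * (3.08659514 - 1)
eta_v = 0.9437

0.9437


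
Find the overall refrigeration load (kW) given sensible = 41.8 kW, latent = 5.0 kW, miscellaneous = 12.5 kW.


Q_total = Q_s + Q_l + Q_misc
Q_total = 41.8 + 5.0 + 12.5
Q_total = 59.3 kW

59.3


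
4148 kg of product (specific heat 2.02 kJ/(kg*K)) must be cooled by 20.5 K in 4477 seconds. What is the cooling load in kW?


Q = m * cp * dT / t
Q = 4148 * 2.02 * 20.5 / 4477
Q = 38.367 kW

38.367


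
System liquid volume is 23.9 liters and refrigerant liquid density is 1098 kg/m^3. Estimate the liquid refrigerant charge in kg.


Charge = V * rho / 1000
Charge = 23.9 * 1098 / 1000
Charge = 26.24 kg

26.24


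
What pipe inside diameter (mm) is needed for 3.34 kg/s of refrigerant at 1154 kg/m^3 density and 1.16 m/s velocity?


A = m_dot / (rho * v) = 3.34 / (1154 * 1.16) = 0.002495069623 m^2
d = sqrt(4*A/pi) * 1000
d = 56.4 mm

56.4


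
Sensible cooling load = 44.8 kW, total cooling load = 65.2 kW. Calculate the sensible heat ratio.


SHR = Q_sensible / Q_total
SHR = 44.8 / 65.2
SHR = 0.687

0.687


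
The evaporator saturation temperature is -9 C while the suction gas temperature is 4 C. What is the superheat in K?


Superheat = T_suction - T_evap
Superheat = 4 - (-9)
Superheat = 13 K

13


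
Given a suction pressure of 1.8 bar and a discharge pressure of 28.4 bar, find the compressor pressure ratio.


PR = P_high / P_low
PR = 28.4 / 1.8
PR = 15.778

15.778


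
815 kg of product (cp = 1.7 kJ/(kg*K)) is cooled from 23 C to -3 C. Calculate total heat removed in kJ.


dT = 23 - (-3) = 26 K
Q = m * cp * dT = 815 * 1.7 * 26
Q = 36023 kJ

36023


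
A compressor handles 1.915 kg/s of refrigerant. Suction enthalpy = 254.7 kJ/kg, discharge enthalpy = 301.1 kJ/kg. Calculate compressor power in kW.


dh = 301.1 - 254.7 = 46.4 kJ/kg
W = m_dot * dh = 1.915 * 46.4 = 88.86 kW

88.86


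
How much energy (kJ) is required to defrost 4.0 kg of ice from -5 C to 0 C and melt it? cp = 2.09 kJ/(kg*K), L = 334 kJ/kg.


Sensible heat = cp * dT = 2.09 * 5 = 10.45 kJ/kg
Total per kg = 10.45 + 334 = 344.45 kJ/kg
Q = m * total = 4.0 * 344.45
Q = 1377.8 kJ

1377.8


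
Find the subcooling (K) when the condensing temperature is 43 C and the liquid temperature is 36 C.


Subcooling = T_cond - T_liquid
Subcooling = 43 - 36
Subcooling = 7 K

7


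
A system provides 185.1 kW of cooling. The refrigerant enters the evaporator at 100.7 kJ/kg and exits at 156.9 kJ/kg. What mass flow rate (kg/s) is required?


dh = 156.9 - 100.7 = 56.2 kJ/kg
m_dot = Q / dh = 185.1 / 56.2 = 3.2936 kg/s

3.2936


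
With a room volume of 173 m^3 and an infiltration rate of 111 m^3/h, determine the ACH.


ACH = flow / volume
ACH = 111 / 173
ACH = 0.642

0.642


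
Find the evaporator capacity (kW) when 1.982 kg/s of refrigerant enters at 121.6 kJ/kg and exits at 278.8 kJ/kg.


dh = 278.8 - 121.6 = 157.2 kJ/kg
Q_evap = m_dot * dh = 1.982 * 157.2
Q_evap = 311.57 kW

311.57


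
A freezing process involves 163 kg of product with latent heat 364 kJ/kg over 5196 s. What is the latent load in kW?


Q_lat = m * h_fg / t
Q_lat = 163 * 364 / 5196
Q_lat = 11.42 kW

11.42


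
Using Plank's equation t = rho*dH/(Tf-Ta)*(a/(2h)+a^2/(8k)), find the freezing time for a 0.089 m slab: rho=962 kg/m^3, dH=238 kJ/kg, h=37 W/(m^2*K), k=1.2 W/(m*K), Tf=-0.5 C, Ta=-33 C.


dT = -0.5 - (-33) = 32.5 K
term1 = a/(2h) = 0.089/(2*37) = 0.001202702703
term2 = a^2/(8k) = 0.089^2/(8*1.2) = 0.0008251041667
t = rho*dH*1000/dT * (term1 + term2)
t = 962*238*1000/32.5 * (0.001202702703 + 0.0008251041667)
t = 14285 s

14285


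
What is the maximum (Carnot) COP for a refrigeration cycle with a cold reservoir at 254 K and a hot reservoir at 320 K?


dT = 320 - 254 = 66 K
COP_carnot = T_cold / dT = 254 / 66
COP_carnot = 3.848

3.848


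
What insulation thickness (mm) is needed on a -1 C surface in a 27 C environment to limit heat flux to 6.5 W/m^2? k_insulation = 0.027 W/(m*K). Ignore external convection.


dT = 27 - (-1) = 28 K
thickness = k * dT / q_max * 1000
thickness = 0.027 * 28 / 6.5 * 1000
thickness = 116.3 mm

116.3


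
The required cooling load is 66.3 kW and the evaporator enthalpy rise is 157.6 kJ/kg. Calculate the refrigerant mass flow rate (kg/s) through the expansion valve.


m_dot = Q / dh
m_dot = 66.3 / 157.6
m_dot = 0.4207 kg/s

0.4207


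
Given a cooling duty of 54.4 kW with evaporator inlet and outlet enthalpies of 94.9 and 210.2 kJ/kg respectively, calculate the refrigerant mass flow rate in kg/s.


dh = 210.2 - 94.9 = 115.3 kJ/kg
m_dot = Q / dh = 54.4 / 115.3 = 0.4718 kg/s

0.4718


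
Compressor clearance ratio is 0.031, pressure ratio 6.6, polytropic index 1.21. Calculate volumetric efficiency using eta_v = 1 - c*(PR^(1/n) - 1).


PR^(1/n) = 6.6^(1/1.21) = 4.75673588
eta_v = 1 - 0.031 * (4.75673588 - 1)
eta_v = 0.8835

0.8835


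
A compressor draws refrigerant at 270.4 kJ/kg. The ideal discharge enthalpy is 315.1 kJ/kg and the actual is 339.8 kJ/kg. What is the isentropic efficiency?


dh_ideal = 315.1 - 270.4 = 44.7 kJ/kg
dh_actual = 339.8 - 270.4 = 69.4 kJ/kg
eta_s = dh_ideal / dh_actual = 44.7 / 69.4
eta_s = 0.6441

0.6441


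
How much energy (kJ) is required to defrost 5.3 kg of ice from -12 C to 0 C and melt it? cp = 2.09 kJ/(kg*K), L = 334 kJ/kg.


Sensible heat = cp * dT = 2.09 * 12 = 25.08 kJ/kg
Total per kg = 25.08 + 334 = 359.08 kJ/kg
Q = m * total = 5.3 * 359.08
Q = 1903.1 kJ

1903.1


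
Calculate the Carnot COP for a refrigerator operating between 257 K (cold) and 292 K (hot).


dT = 292 - 257 = 35 K
COP_carnot = T_cold / dT = 257 / 35
COP_carnot = 7.343

7.343


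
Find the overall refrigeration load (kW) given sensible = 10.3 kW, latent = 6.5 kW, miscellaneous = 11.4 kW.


Q_total = Q_s + Q_l + Q_misc
Q_total = 10.3 + 6.5 + 11.4
Q_total = 28.2 kW

28.2


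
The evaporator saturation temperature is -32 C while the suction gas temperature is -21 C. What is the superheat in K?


Superheat = T_suction - T_evap
Superheat = -21 - (-32)
Superheat = 11 K

11


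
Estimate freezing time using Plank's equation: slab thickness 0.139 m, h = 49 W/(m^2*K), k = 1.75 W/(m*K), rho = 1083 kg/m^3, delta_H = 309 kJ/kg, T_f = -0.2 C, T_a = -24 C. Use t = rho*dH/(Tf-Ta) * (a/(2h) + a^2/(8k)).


dT = -0.2 - (-24) = 23.8 K
term1 = a/(2h) = 0.139/(2*49) = 0.001418367347
term2 = a^2/(8k) = 0.139^2/(8*1.75) = 0.001380071429
t = rho*dH*1000/dT * (term1 + term2)
t = 1083*309*1000/23.8 * (0.001418367347 + 0.001380071429)
t = 39348 s

39348


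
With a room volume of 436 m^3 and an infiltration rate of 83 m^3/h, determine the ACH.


ACH = flow / volume
ACH = 83 / 436
ACH = 0.19

0.19


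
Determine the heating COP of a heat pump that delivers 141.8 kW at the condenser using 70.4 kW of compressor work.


COP_hp = Q_cond / W
COP_hp = 141.8 / 70.4
COP_hp = 2.014

2.014


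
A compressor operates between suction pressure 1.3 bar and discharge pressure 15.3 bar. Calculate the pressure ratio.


PR = P_high / P_low
PR = 15.3 / 1.3
PR = 11.769

11.769


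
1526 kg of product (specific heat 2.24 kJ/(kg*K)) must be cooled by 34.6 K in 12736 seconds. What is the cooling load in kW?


Q = m * cp * dT / t
Q = 1526 * 2.24 * 34.6 / 12736
Q = 9.286 kW

9.286


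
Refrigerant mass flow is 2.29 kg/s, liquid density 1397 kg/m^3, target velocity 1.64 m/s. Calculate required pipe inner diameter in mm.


A = m_dot / (rho * v) = 2.29 / (1397 * 1.64) = 0.0009995286066 m^2
d = sqrt(4*A/pi) * 1000
d = 35.7 mm

35.7


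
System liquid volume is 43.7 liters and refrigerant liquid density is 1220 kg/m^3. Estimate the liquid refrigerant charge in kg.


Charge = V * rho / 1000
Charge = 43.7 * 1220 / 1000
Charge = 53.31 kg

53.31


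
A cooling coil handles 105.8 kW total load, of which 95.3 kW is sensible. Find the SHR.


SHR = Q_sensible / Q_total
SHR = 95.3 / 105.8
SHR = 0.901

0.901


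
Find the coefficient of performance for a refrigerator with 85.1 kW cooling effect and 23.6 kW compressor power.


COP = Q_evap / W
COP = 85.1 / 23.6
COP = 3.606

3.606


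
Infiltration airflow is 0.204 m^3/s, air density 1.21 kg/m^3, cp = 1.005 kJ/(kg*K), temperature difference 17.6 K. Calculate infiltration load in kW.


Q = V_dot * rho * cp * dT
Q = 0.204 * 1.21 * 1.005 * 17.6
Q = 4.366 kW

4.366


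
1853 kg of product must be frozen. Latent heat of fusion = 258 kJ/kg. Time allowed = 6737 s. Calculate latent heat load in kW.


Q_lat = m * h_fg / t
Q_lat = 1853 * 258 / 6737
Q_lat = 70.96 kW

70.96


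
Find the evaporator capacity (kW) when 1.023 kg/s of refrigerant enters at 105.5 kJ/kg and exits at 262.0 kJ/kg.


dh = 262.0 - 105.5 = 156.5 kJ/kg
Q_evap = m_dot * dh = 1.023 * 156.5
Q_evap = 160.1 kW

160.1


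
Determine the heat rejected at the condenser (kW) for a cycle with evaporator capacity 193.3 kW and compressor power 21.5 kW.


Q_cond = Q_evap + W
Q_cond = 193.3 + 21.5
Q_cond = 214.8 kW

214.8


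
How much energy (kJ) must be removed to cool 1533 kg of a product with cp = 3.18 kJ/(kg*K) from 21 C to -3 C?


dT = 21 - (-3) = 24 K
Q = m * cp * dT = 1533 * 3.18 * 24
Q = 116999 kJ

116999


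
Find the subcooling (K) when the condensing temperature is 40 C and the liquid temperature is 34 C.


Subcooling = T_cond - T_liquid
Subcooling = 40 - 34
Subcooling = 6 K

6


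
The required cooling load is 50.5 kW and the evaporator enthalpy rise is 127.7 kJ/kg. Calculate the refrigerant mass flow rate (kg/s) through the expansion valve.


m_dot = Q / dh
m_dot = 50.5 / 127.7
m_dot = 0.3955 kg/s

0.3955


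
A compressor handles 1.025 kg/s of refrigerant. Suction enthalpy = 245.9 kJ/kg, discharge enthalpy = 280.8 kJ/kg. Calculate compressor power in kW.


dh = 280.8 - 245.9 = 34.9 kJ/kg
W = m_dot * dh = 1.025 * 34.9 = 35.77 kW

35.77


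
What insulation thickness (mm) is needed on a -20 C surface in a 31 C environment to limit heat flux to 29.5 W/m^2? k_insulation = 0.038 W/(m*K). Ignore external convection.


dT = 31 - (-20) = 51 K
thickness = k * dT / q_max * 1000
thickness = 0.038 * 51 / 29.5 * 1000
thickness = 65.7 mm

65.7


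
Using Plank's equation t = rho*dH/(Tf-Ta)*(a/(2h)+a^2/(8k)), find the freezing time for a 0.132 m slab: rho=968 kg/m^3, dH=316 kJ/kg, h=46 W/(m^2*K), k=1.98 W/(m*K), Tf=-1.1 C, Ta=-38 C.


dT = -1.1 - (-38) = 36.9 K
term1 = a/(2h) = 0.132/(2*46) = 0.001434782609
term2 = a^2/(8k) = 0.132^2/(8*1.98) = 0.0011
t = rho*dH*1000/dT * (term1 + term2)
t = 968*316*1000/36.9 * (0.001434782609 + 0.0011)
t = 21012 s

21012


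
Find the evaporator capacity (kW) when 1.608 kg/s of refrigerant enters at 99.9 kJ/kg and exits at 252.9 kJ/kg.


dh = 252.9 - 99.9 = 153.0 kJ/kg
Q_evap = m_dot * dh = 1.608 * 153.0
Q_evap = 246.02 kW

246.02


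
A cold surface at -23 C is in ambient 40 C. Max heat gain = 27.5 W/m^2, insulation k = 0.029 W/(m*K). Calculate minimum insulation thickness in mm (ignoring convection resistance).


dT = 40 - (-23) = 63 K
thickness = k * dT / q_max * 1000
thickness = 0.029 * 63 / 27.5 * 1000
thickness = 66.4 mm

66.4


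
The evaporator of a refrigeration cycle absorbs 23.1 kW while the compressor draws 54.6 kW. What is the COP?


COP = Q_evap / W
COP = 23.1 / 54.6
COP = 0.423

0.423


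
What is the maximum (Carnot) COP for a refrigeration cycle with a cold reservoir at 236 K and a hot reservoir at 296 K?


dT = 296 - 236 = 60 K
COP_carnot = T_cold / dT = 236 / 60
COP_carnot = 3.933

3.933


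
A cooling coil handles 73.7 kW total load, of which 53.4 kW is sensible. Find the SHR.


SHR = Q_sensible / Q_total
SHR = 53.4 / 73.7
SHR = 0.725

0.725


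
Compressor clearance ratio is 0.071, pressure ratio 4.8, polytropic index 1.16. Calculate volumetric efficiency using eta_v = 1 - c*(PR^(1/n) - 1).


PR^(1/n) = 4.8^(1/1.16) = 3.86613423
eta_v = 1 - 0.071 * (3.86613423 - 1)
eta_v = 0.7965

0.7965


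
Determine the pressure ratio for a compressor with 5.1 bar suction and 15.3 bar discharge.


PR = P_high / P_low
PR = 15.3 / 5.1
PR = 3.0

3.0


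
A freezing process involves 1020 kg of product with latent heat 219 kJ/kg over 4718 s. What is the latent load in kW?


Q_lat = m * h_fg / t
Q_lat = 1020 * 219 / 4718
Q_lat = 47.35 kW

47.35


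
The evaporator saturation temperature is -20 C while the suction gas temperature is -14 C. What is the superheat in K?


Superheat = T_suction - T_evap
Superheat = -14 - (-20)
Superheat = 6 K

6


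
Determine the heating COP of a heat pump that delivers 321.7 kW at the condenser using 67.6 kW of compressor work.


COP_hp = Q_cond / W
COP_hp = 321.7 / 67.6
COP_hp = 4.759

4.759


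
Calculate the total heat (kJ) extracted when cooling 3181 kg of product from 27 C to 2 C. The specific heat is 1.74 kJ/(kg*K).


dT = 27 - (2) = 25 K
Q = m * cp * dT = 3181 * 1.74 * 25
Q = 138374 kJ

138374


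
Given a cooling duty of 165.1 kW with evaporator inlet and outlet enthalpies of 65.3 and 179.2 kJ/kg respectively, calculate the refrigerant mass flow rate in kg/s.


dh = 179.2 - 65.3 = 113.9 kJ/kg
m_dot = Q / dh = 165.1 / 113.9 = 1.4495 kg/s

1.4495


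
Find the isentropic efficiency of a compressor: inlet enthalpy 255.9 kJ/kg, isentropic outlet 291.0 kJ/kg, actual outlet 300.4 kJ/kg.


dh_ideal = 291.0 - 255.9 = 35.1 kJ/kg
dh_actual = 300.4 - 255.9 = 44.5 kJ/kg
eta_s = dh_ideal / dh_actual = 35.1 / 44.5
eta_s = 0.7888

0.7888
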